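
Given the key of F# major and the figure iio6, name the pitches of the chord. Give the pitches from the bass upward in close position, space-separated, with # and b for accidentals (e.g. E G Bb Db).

Scale degree 2 in F# major is G#; here the chord built on it is altered to a diminished triad. iio6 is the diminished supertonic triad, borrowed from the parallel minor.
So the chord is G#-B-D, a diminished triad.
With the 6 figure the chord is in first inversion; from the bass B upward in close position it reads B-D-G#.

B D G#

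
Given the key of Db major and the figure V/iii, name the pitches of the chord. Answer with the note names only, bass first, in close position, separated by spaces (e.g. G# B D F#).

C E G

V/iii is a secondary dominant — the dominant triad of iii. iii in Db major is F, so the applied chord's root is C, a perfect fifth above.
Building a major triad on C gives C-E-G.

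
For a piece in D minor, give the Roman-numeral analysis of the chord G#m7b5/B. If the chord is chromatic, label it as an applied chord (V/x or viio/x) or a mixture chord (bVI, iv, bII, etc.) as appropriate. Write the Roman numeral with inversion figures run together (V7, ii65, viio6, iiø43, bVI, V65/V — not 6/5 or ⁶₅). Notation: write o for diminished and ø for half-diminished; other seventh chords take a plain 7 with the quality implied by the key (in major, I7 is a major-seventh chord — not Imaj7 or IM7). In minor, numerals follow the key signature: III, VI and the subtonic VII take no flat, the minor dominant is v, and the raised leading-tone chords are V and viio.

viiø65/V

Stacked in thirds the chord is G#-B-D-F#: a half-diminished seventh chord on G#.
G# sits a half step below A (V in D minor); a diminished chord there is the applied leading-tone chord of V.
With B in the bass the chord is in first inversion, so the figured bass is 65.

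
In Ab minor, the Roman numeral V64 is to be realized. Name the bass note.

Bb

V in Ab minor has root Eb; the chord is Eb-G-Bb.
The figure 64 means second inversion — the fifth is in the bass.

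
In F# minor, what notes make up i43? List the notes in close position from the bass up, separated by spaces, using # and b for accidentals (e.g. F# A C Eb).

C# E F# A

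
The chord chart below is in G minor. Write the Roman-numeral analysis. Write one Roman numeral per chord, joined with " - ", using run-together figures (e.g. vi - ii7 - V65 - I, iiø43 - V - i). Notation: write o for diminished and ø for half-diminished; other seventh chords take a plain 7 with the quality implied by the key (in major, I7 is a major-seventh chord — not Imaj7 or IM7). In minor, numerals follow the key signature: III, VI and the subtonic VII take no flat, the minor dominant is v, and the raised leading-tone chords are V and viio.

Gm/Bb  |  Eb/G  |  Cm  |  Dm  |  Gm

Gm/Bb: minor triad on G = scale degree 1 → i6.
Eb/G: root Eb is the submediant; major triad there is VI6.
Cm: minor triad on C = scale degree 4 → iv.
Dm: minor triad on D = scale degree 5 → v.
Gm has root G, degree 1 in G minor, so i.

i6 - VI6 - iv - v - i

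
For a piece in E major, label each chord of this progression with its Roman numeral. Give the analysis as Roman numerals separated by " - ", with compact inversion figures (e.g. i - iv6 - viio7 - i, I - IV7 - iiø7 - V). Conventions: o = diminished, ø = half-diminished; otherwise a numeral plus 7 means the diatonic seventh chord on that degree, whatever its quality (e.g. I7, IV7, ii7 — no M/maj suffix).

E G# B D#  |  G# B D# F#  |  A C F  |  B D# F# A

I7 - iii7 - bII6 - V7

E-G#-B-D#: major seventh chord on E = scale degree 1 → I7.
G#-B-D#-F#: minor seventh chord on G# = scale degree 3 → iii7.
A-C-F: F with this quality isn't in the key; a major triad on b2 is the Neapolitan sixth, bII6 (third, A, in the bass — hence the 6).
B-D#-F#-A has root B, degree 5 in E major, so V7.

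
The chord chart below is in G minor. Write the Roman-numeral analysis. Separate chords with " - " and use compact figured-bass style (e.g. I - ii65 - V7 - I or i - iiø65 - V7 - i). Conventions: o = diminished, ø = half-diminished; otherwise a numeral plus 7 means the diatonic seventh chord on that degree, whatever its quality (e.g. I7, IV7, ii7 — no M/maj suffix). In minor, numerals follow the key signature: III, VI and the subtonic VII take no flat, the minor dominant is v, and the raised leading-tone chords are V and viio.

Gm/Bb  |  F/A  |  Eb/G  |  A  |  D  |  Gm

Gm/Bb: root G is the tonic; minor triad there is i6.
F/A has root F, degree 7 in G minor, so VII6.
Eb/G: major triad on Eb = scale degree 6 → VI6.
A: chromatic; A is V of V, so V/V.
D: root D is the dominant; major triad there is V.
Gm: minor triad on G = scale degree 1 → i.

i6 - VII6 - VI6 - V/V - V - i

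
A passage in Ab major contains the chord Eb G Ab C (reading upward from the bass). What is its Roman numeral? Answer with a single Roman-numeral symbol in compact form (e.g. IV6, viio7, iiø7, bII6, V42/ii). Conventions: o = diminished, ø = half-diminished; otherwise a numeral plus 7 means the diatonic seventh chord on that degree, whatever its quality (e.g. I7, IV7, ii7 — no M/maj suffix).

Stacked in thirds the chord is Ab-C-Eb-G: a major seventh chord on Ab.
In Ab major, Ab is the tonic; the diatonic major seventh chord there is I7.
With Eb in the bass the chord is in second inversion, so the figured bass is 43.

I43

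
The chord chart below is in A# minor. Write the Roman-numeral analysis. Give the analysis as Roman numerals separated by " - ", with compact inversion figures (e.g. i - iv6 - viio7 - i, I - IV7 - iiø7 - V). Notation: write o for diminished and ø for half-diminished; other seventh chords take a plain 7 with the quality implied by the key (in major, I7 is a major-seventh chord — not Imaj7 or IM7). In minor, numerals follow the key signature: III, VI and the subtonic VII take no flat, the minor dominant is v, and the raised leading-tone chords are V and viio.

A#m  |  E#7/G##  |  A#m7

A#m: minor triad on A# = scale degree 1 → i.
E#7/G##: root E# is the dominant; dominant seventh chord there is V65.
A#m7: root A# is the tonic; minor seventh chord there is i7.

i - V65 - i7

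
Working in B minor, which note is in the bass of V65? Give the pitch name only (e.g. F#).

V in B minor has root F#; the chord is F#-A#-C#-E.
The figure 65 means first inversion — the third is in the bass.

A#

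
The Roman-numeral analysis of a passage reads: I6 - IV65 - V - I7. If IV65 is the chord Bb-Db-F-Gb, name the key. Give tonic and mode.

IV65 is given as Bb-Db-F-Gb — a major seventh chord with root Gb.
IV65 on Gb implies Gb is the subdominant; that puts the tonic at Db, and the uppercase numeral fits major mode.

Db major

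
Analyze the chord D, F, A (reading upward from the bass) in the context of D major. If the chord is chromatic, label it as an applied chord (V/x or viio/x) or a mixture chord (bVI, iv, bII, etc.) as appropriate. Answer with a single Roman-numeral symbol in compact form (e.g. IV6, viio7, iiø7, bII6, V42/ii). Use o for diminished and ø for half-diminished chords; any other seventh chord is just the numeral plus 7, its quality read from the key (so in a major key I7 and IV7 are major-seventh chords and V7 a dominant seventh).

Stacked in thirds the chord is D-F-A: a minor triad on D.
D is the first degree of D major. This is the minor tonic, borrowed from the parallel minor.

i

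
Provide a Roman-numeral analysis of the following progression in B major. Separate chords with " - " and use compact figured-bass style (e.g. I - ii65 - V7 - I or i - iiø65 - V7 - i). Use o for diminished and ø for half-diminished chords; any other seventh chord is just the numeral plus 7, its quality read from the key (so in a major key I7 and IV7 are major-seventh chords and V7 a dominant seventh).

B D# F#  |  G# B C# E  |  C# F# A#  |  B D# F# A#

B-D#-F#: root B is the tonic; major triad there is I.
G#-B-C#-E has root C#, degree 2 in B major, so ii43.
C#-F#-A#: major triad on F# = scale degree 5 → V64.
B-D#-F#-A#: root B is the tonic; major seventh chord there is I7.

I - ii43 - V64 - I7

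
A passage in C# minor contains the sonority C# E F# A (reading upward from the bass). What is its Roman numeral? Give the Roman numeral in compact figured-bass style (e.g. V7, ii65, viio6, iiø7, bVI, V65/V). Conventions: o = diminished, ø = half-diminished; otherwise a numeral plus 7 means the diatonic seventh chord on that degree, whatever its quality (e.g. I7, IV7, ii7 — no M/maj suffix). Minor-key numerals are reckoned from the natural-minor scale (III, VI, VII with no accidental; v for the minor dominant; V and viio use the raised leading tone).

The pitches F#-A-C#-E form a minor seventh chord rooted on F#.
F# is scale degree 4 in C# minor, and a minor seventh chord on that degree is written iv7.
With C# in the bass the chord is in second inversion, so the figured bass is 43.

iv43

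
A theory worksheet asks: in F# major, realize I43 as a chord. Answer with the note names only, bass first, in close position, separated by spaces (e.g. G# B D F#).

C# E# F# A#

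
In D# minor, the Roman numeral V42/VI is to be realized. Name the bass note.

E

The applied chord V42/VI is rooted on F#: F#-A#-C#-E.
The figure 42 means third inversion — the seventh is in the bass.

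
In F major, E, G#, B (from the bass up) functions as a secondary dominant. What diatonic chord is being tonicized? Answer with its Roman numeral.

iii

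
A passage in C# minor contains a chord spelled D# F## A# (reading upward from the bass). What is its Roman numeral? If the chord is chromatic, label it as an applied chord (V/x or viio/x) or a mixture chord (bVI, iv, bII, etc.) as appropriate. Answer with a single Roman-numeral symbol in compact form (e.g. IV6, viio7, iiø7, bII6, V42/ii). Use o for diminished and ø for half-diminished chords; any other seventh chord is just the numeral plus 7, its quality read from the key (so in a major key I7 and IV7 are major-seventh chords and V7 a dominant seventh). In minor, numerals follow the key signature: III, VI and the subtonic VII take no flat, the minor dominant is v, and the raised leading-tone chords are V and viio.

V/V

Stacked in thirds the chord is D#-F##-A#: a major triad on D#.
D# is not a diatonic chord root with this quality in C# minor, but it lies a perfect fifth above G# (V), so the chord functions as an applied dominant of V.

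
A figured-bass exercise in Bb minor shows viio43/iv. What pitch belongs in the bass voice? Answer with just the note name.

The applied chord viio43/iv is rooted on D: D-F-Ab-Cb.
The figure 43 means second inversion — the fifth is in the bass.

Ab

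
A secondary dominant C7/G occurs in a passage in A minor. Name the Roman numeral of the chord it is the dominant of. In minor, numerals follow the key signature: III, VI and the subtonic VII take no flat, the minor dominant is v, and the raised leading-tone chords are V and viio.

The chord is a dominant seventh chord on C.
A dominant resolves down a perfect fifth: C → F. In A minor, F is scale degree 6, i.e. VI.

VI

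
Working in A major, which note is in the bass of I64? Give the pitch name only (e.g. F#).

I in A major has root A; the chord is A-C#-E.
The figure 64 means second inversion — the fifth is in the bass.

E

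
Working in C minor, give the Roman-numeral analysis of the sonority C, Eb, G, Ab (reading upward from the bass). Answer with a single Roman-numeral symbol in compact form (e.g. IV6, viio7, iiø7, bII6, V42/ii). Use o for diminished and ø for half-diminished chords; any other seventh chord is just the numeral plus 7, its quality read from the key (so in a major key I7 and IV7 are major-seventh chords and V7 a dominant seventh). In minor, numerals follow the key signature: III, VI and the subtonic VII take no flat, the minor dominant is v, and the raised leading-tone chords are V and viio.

Stacked in thirds the chord is Ab-C-Eb-G: a major seventh chord on Ab.
Ab is scale degree 6 in C minor, and a major seventh chord on that degree is written VI7.
With C in the bass the chord is in first inversion, so the figured bass is 65.

VI65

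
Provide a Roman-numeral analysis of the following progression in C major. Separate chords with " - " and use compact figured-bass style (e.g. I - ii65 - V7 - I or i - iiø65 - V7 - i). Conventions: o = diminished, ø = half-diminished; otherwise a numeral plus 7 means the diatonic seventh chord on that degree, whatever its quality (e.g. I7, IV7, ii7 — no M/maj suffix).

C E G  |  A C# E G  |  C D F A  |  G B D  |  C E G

C-E-G: root C is the tonic; major triad there is I.
A-C#-E-G: chromatic; A is V of ii, so V7/ii.
C-D-F-A: root D is the supertonic; minor seventh chord there is ii42.
G-B-D has root G, degree 5 in C major, so V.
C-E-G has root C, degree 1 in C major, so I.

I - V7/ii - ii42 - V - I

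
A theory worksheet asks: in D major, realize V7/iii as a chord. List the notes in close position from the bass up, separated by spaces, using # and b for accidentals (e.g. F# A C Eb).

C# E# G# B

V7/iii is a secondary dominant — the dominant seventh of iii. iii in D major is F#, so the applied chord's root is C#, a perfect fifth above.
Building a dominant seventh chord on C# gives C#-E#-G#-B.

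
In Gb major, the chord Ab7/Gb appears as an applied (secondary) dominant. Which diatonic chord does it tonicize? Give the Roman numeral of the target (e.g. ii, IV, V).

V

The chord is a dominant seventh chord on Ab.
A dominant resolves down a perfect fifth: Ab → Db. In Gb major, Db is scale degree 5, i.e. V.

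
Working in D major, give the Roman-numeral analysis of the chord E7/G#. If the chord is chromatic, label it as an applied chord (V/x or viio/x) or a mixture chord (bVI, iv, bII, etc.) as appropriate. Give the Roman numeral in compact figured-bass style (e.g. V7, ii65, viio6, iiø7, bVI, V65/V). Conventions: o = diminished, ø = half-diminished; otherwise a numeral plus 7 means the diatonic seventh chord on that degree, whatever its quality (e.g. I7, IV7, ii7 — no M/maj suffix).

V65/V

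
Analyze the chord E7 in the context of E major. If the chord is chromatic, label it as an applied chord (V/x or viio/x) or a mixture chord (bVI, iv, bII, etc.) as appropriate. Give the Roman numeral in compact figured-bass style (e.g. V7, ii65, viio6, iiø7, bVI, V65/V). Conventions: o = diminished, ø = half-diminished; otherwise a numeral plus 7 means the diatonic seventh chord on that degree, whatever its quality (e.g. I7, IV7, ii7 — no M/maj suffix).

V7/IV

The pitches E-G#-B-D form a dominant seventh chord rooted on E.
E is not a diatonic chord root with this quality in E major, but it lies a perfect fifth above A (IV), so the chord functions as an applied dominant of IV.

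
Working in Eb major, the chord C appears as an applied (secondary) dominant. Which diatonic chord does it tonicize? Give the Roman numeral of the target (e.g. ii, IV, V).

The chord is a major triad on C.
A dominant resolves down a perfect fifth: C → F. In Eb major, F is scale degree 2, i.e. ii.

ii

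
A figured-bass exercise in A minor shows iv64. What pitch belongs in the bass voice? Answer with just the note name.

iv in A minor has root D; the chord is D-F-A.
The figure 64 means second inversion — the fifth is in the bass.

A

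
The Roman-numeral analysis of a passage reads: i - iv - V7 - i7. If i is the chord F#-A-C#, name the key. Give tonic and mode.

The chord F#m is a minor triad rooted on F#; its label is i.
If F# is scale degree 1 and the mode makes that degree carry a minor triad, the tonic is F# and the mode is minor.

F# minor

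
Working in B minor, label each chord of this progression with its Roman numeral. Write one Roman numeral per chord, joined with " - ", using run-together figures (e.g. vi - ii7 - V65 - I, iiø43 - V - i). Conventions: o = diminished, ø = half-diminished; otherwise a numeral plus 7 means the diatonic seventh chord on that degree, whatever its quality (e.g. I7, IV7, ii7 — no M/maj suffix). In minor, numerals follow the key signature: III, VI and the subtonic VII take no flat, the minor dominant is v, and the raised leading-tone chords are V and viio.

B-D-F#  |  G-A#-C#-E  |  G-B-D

B-D-F#: minor triad on B = scale degree 1 → i.
G-A#-C#-E: root A# is the leading tone; fully diminished seventh chord there is viio42.
G-B-D: major triad on G = scale degree 6 → VI.

i - viio42 - VI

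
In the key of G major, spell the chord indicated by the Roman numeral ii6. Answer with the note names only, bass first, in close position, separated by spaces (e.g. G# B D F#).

The numeral's case and figure indicate a minor triad. In G major its root, the second degree, is A.
That chord is spelled A-C-E.
With the 6 figure the chord is in first inversion; from the bass C upward in close position it reads C-E-A.

C E A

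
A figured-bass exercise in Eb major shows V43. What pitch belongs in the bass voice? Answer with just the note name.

V in Eb major has root Bb; the chord is Bb-D-F-Ab.
The figure 43 means second inversion — the fifth is in the bass.

F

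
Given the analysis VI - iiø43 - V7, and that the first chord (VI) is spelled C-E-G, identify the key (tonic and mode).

E minor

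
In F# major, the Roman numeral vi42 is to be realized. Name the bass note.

C#

vi in F# major has root D#; the chord is D#-F#-A#-C#.
The figure 42 means third inversion — the seventh is in the bass.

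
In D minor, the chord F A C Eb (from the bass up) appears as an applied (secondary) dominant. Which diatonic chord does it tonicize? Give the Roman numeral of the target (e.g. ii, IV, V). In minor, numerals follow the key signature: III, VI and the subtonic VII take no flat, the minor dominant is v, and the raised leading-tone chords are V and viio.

VI

The chord is a dominant seventh chord on F.
A dominant resolves down a perfect fifth: F → Bb. In D minor, Bb is scale degree 6, i.e. VI.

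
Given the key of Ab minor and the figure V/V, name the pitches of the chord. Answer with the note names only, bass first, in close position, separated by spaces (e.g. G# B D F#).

Bb D F

The slash means an applied dominant: we want the dominant of V. In Ab minor, V is Eb major, and its dominant is built on Bb.
Building a major triad on Bb gives Bb-D-F.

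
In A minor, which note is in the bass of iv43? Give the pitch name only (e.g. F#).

iv in A minor has root D; the chord is D-F-A-C.
The figure 43 means second inversion — the fifth is in the bass.

A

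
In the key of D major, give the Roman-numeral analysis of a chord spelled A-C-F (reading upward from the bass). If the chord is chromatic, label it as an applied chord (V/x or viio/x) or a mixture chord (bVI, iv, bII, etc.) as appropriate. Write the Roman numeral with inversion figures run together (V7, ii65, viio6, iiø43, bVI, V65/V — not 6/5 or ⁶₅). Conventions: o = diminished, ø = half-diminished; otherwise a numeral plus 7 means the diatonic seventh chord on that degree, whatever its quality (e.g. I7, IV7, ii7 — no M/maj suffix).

Stacked in thirds the chord is F-A-C: a major triad on F.
F is the lowered third degree of D major (diatonic 3 would be F#). This is a major triad on the lowered third degree, borrowed from the parallel minor.
With A in the bass the chord is in first inversion, so the figured bass is 6.

bIII6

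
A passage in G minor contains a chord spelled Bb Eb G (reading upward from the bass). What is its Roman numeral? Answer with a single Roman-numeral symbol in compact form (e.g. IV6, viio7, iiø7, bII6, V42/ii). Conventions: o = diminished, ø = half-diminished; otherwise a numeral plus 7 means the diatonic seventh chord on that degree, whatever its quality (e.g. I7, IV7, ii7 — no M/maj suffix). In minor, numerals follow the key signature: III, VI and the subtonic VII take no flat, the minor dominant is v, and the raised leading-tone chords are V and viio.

VI64

The pitches Eb-G-Bb form a major triad rooted on Eb.
Eb is scale degree 6 in G minor, and a major triad on that degree is written VI.
With Bb in the bass the chord is in second inversion, so the figured bass is 64.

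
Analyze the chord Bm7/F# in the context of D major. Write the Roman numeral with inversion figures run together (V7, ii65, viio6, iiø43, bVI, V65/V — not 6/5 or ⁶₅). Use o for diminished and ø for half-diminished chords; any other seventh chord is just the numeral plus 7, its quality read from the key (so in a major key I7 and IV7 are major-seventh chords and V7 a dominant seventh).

vi43

The pitches B-D-F#-A form a minor seventh chord rooted on B.
In D major, B is the submediant; the diatonic minor seventh chord there is vi7.
With F# in the bass the chord is in second inversion, so the figured bass is 43.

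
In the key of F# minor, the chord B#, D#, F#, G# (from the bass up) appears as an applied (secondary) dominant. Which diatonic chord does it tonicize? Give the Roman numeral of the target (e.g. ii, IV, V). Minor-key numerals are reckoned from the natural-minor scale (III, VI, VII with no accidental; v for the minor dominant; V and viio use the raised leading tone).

V

The chord is a dominant seventh chord on G#.
A dominant resolves down a perfect fifth: G# → C#. In F# minor, C# is scale degree 5, i.e. V.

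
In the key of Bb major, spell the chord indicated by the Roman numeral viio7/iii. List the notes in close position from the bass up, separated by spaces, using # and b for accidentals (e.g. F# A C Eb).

C# E G Bb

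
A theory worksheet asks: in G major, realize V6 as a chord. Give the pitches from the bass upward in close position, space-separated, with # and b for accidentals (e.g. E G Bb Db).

The numeral's case and figure indicate a major triad. In G major its root, the fifth degree, is D.
That chord is spelled D-F#-A.
With the 6 figure the chord is in first inversion; from the bass F# upward in close position it reads F#-A-D.

F# A D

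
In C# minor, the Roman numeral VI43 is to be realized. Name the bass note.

VI in C# minor has root A; the chord is A-C#-E-G#.
The figure 43 means second inversion — the fifth is in the bass.

E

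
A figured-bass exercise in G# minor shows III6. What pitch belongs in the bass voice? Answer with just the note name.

D#

III in G# minor has root B; the chord is B-D#-F#.
The figure 6 means first inversion — the third is in the bass.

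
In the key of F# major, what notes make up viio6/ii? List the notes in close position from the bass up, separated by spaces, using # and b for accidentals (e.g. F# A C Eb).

A# C# F##

viio6/ii is a secondary leading-tone chord. The target ii is G# in F# major; the applied chord is rooted a semitone below, on F##.
Building a diminished triad on F## gives F##-A#-C#.
With the 6 figure the chord is in first inversion; from the bass A# upward in close position it reads A#-C#-F##.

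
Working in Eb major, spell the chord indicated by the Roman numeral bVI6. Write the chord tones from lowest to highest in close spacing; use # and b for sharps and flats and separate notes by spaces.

Eb Gb Cb

Scale degree 6 in Eb major is C; lowering it a half step gives Cb. bVI6 is a major triad on the lowered sixth degree, borrowed from the parallel minor.
So the chord is Cb-Eb-Gb.
With the 6 figure the chord is in first inversion; from the bass Eb upward in close position it reads Eb-Gb-Cb.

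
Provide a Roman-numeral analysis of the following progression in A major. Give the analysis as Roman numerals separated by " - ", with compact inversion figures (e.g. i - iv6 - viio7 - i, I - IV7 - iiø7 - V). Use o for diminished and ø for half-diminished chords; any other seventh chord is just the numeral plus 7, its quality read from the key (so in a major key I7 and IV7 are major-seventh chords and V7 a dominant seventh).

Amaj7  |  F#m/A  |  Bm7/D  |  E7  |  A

Amaj7 has root A, degree 1 in A major, so I7.
F#m/A: root F# is the submediant; minor triad there is vi6.
Bm7/D: root B is the supertonic; minor seventh chord there is ii65.
E7 has root E, degree 5 in A major, so V7.
A: major triad on A = scale degree 1 → I.

I7 - vi6 - ii65 - V7 - I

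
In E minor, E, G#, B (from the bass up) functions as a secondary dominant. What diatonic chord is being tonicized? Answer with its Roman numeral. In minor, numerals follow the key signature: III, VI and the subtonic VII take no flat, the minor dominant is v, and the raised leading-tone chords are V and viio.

iv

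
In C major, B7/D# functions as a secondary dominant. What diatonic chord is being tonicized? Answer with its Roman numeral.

The chord is a dominant seventh chord on B.
A dominant resolves down a perfect fifth: B → E. In C major, E is scale degree 3, i.e. iii.

iii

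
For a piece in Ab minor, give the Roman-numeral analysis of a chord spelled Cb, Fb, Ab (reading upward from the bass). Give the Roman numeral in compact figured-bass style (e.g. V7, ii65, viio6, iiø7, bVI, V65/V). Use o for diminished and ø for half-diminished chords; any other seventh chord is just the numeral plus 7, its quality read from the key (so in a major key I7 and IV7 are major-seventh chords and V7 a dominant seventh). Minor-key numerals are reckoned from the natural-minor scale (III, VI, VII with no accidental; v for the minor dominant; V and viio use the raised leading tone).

VI64

Stacked in thirds the chord is Fb-Ab-Cb: a major triad on Fb.
Fb is scale degree 6 in Ab minor, and a major triad on that degree is written VI.
With Cb in the bass the chord is in second inversion, so the figured bass is 64.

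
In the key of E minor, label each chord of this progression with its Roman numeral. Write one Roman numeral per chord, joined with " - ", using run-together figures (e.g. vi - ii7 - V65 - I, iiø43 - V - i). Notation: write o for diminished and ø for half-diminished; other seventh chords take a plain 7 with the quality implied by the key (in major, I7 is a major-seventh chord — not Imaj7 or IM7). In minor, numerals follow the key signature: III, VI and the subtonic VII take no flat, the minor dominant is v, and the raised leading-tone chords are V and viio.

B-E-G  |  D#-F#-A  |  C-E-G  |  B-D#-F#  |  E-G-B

B-E-G: minor triad on E = scale degree 1 → i64.
D#-F#-A: root D# is the leading tone; diminished triad there is viio.
C-E-G: major triad on C = scale degree 6 → VI.
B-D#-F#: root B is the dominant; major triad there is V.
E-G-B: root E is the tonic; minor triad there is i.

i64 - viio - VI - V - i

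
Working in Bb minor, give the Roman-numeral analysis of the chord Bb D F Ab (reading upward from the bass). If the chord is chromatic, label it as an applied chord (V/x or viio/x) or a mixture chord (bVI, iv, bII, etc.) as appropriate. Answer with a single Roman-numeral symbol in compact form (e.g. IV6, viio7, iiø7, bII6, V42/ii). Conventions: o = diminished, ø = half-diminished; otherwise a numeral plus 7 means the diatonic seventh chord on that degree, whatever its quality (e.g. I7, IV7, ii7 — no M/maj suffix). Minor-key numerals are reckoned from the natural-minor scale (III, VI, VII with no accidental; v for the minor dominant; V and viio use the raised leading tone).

V7/iv

The pitches Bb-D-F-Ab form a dominant seventh chord rooted on Bb.
Bb is not a diatonic chord root with this quality in Bb minor, but it lies a perfect fifth above Eb (iv), so the chord functions as an applied dominant of iv.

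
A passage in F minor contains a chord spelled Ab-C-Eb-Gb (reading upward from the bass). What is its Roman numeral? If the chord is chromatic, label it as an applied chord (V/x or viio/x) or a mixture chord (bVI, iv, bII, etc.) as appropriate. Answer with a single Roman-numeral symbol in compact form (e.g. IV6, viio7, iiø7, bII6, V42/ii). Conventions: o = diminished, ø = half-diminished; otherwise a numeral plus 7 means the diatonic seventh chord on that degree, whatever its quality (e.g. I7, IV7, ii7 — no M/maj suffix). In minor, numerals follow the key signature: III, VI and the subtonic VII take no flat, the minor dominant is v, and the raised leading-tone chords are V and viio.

V7/VI

The pitches Ab-C-Eb-Gb form a dominant seventh chord rooted on Ab.
Ab is not a diatonic chord root with this quality in F minor, but it lies a perfect fifth above Db (VI), so the chord functions as an applied dominant of VI.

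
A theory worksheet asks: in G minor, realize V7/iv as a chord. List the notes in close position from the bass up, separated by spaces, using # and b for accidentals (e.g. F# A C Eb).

G B D F

The slash means an applied dominant: we want the dominant of iv. In G minor, iv is C minor, and its dominant is built on G.
Building a dominant seventh chord on G gives G-B-D-F.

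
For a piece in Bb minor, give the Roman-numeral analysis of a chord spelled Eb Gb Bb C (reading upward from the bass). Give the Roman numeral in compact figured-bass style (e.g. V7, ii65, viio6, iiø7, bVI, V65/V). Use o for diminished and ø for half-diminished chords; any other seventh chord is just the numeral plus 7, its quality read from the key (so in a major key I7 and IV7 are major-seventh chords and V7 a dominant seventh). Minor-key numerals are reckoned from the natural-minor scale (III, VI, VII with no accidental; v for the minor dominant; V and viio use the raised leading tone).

iiø65

Stacked in thirds the chord is C-Eb-Gb-Bb: a half-diminished seventh chord on C.
In Bb minor, C is the supertonic; the diatonic half-diminished seventh chord there is iiø7.
With Eb in the bass the chord is in first inversion, so the figured bass is 65.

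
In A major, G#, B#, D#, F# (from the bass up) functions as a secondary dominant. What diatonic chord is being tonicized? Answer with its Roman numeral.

iii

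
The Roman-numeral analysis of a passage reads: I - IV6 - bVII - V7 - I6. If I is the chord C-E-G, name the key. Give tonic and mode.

C major

I is given as C-E-G — a major triad with root C.
If C is scale degree 1 and the mode makes that degree carry a major triad, the tonic is C and the mode is major.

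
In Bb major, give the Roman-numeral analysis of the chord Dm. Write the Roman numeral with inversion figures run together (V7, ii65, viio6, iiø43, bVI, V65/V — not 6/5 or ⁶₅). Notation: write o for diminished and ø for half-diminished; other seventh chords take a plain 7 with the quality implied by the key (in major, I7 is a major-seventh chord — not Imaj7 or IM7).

Stacked in thirds the chord is D-F-A: a minor triad on D.
In Bb major, D is the mediant; the diatonic minor triad there is iii.

iii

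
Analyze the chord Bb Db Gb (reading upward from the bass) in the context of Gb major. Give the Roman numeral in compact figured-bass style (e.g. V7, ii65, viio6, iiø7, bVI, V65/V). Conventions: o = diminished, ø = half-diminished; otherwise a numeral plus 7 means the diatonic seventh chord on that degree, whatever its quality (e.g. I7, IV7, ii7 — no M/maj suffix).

I6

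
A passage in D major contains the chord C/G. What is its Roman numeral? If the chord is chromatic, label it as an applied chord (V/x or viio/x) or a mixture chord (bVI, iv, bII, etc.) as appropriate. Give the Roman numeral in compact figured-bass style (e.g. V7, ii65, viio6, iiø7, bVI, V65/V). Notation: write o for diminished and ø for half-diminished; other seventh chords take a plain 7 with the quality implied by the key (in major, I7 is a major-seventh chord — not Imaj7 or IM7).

bVII64

The pitches C-E-G form a major triad rooted on C.
C is the lowered seventh degree of D major (diatonic 7 would be C#). This is a major triad on the lowered seventh degree (the subtonic), borrowed from the parallel minor.
With G in the bass the chord is in second inversion, so the figured bass is 64.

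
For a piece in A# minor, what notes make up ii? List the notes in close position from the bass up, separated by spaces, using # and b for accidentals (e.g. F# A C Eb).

B# D# F##

Scale degree 2 in A# minor is B#; here the chord built on it is altered to a minor triad. ii is the minor supertonic, borrowed from the parallel major (the Dorian ii).
So the chord is B#-D#-F##, a minor triad.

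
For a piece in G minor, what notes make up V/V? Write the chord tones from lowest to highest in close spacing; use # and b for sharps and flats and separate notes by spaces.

A C# E

V/V is a secondary dominant — the dominant triad of V. V in G minor is D, so the applied chord's root is A, a perfect fifth above.
Building a major triad on A gives A-C#-E.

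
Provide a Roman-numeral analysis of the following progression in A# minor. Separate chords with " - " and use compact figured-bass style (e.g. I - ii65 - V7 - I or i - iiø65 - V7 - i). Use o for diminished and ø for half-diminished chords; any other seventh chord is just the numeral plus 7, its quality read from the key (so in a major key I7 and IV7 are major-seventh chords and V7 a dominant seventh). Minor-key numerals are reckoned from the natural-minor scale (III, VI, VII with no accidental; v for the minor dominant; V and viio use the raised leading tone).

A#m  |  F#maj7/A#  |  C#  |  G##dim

i - VI65 - III - viio

A#m has root A#, degree 1 in A# minor, so i.
F#maj7/A# has root F#, degree 6 in A# minor, so VI65.
C# has root C#, degree 3 in A# minor, so III.
G##dim: root G## is the leading tone; diminished triad there is viio.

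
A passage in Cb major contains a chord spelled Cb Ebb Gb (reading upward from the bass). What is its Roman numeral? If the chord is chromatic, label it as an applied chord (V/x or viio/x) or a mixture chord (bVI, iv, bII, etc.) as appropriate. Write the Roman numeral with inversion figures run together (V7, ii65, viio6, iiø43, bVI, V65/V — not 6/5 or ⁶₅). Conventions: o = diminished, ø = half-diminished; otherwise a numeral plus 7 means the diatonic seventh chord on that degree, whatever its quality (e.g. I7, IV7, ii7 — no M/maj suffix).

i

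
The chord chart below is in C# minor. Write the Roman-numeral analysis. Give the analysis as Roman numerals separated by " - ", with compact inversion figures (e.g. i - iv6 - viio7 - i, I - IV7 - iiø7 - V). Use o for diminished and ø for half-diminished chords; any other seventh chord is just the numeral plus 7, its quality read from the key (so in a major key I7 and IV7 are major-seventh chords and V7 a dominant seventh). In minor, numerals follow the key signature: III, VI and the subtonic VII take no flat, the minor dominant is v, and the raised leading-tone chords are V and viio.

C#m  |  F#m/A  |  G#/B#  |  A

C#m has root C#, degree 1 in C# minor, so i.
F#m/A: minor triad on F# = scale degree 4 → iv6.
G#/B# has root G#, degree 5 in C# minor, so V6.
A has root A, degree 6 in C# minor, so VI.

i - iv6 - V6 - VI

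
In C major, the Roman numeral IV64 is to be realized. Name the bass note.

IV in C major has root F; the chord is F-A-C.
The figure 64 means second inversion — the fifth is in the bass.

C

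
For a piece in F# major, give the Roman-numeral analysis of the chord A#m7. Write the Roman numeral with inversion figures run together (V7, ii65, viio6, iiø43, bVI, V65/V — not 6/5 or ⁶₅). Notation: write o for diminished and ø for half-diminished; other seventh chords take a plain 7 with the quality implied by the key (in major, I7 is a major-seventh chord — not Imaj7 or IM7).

The pitches A#-C#-E#-G# form a minor seventh chord rooted on A#.
In F# major, A# is the mediant; the diatonic minor seventh chord there is iii7.

iii7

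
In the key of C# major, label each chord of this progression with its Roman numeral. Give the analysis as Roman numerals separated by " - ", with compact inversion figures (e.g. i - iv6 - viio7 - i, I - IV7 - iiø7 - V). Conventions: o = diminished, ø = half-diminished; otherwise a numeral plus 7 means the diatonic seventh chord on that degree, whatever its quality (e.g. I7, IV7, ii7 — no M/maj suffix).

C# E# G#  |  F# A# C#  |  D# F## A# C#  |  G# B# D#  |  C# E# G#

I - IV - V7/V - V - I

C#-E#-G# has root C#, degree 1 in C# major, so I.
F#-A#-C#: root F# is the subdominant; major triad there is IV.
D#-F##-A#-C#: chromatic; D# is V of V, so V7/V.
G#-B#-D# has root G#, degree 5 in C# major, so V.
C#-E#-G#: major triad on C# = scale degree 1 → I.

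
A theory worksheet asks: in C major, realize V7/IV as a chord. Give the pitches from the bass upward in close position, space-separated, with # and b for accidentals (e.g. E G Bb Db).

C E G Bb

The slash means an applied dominant: we want the dominant of IV. In C major, IV is F major, and its dominant is built on C.
Building a dominant seventh chord on C gives C-E-G-Bb.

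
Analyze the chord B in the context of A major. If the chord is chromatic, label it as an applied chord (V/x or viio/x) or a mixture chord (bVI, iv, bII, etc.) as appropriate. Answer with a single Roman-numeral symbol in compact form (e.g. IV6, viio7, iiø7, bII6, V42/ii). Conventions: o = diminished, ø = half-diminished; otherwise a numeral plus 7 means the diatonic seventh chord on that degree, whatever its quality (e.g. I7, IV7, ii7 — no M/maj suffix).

The pitches B-D#-F# form a major triad rooted on B.
B is not a diatonic chord root with this quality in A major, but it lies a perfect fifth above E (V), so the chord functions as an applied dominant of V.

V/V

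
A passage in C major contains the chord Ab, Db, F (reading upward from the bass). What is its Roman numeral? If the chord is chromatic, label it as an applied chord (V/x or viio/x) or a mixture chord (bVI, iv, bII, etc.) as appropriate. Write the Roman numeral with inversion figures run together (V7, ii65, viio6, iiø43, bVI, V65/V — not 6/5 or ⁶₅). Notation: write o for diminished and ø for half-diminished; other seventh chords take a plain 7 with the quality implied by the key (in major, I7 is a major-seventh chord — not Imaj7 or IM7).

The pitches Db-F-Ab form a major triad rooted on Db.
Db is the lowered second degree of C major (diatonic 2 would be D). This is the Neapolitan chord — a major triad on the lowered second degree.
With Ab in the bass the chord is in second inversion, so the figured bass is 64.

bII64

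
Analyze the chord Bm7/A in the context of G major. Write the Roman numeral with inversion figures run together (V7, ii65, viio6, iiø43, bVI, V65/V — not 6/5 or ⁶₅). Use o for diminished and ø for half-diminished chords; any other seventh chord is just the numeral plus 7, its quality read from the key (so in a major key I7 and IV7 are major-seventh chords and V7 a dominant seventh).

iii42

Stacked in thirds the chord is B-D-F#-A: a minor seventh chord on B.
In G major, B is the mediant; the diatonic minor seventh chord there is iii7.
With A in the bass the chord is in third inversion, so the figured bass is 42.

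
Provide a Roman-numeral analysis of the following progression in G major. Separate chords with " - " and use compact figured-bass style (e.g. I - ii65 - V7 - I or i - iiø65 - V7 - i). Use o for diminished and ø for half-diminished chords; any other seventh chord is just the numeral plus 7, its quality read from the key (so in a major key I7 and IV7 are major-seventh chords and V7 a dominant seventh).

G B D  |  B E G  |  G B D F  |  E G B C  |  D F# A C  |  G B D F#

G-B-D: root G is the tonic; major triad there is I.
B-E-G: root E is the submediant; minor triad there is vi64.
G-B-D-F: a dominant seventh chord on G, the applied dominant of IV → V7/IV.
E-G-B-C has root C, degree 4 in G major, so IV65.
D-F#-A-C has root D, degree 5 in G major, so V7.
G-B-D-F#: major seventh chord on G = scale degree 1 → I7.

I - vi64 - V7/IV - IV65 - V7 - I7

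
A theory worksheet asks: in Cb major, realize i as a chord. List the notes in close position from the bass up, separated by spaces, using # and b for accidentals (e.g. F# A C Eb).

Scale degree 1 in Cb major is Cb; here the chord built on it is altered to a minor triad. i is the minor tonic, borrowed from the parallel minor.
So the chord is Cb-Ebb-Gb.

Cb Ebb Gb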